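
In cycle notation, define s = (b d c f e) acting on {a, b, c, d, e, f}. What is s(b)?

d

Within (b d c f e), b ↦ d.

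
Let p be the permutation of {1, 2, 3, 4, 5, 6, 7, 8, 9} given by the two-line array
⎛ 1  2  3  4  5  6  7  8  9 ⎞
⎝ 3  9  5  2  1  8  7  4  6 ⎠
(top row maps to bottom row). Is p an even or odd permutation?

In disjoint-cycle form the cycle lengths are 5, 3, 1.
A cycle of length ℓ contributes ℓ−1 transpositions, so p is a product of 4 + 2 = 6 transpositions — even.

even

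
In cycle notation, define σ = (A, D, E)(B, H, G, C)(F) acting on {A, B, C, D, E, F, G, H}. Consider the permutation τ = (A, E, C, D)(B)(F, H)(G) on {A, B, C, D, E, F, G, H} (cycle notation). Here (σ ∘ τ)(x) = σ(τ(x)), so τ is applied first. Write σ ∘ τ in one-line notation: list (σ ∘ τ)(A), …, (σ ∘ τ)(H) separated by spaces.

A H E D B G C F

Chase each element through τ then σ: A → E → A; B → B → H; C → D → E; D → A → D; E → C → B; F → H → G; G → G → C; H → F → F.
Collecting the images, σ ∘ τ = [A H E D B G C F].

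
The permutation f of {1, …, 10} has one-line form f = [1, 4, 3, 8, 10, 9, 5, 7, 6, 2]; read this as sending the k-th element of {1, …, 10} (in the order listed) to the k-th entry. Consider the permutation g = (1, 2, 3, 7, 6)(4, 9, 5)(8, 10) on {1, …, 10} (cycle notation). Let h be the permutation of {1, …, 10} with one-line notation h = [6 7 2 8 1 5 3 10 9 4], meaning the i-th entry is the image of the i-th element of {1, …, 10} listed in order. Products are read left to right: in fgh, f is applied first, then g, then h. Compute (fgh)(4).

4

Apply the permutations in order: f(4) = 8, then g(8) = 10, then h(10) = 4. So (fgh)(4) = 4.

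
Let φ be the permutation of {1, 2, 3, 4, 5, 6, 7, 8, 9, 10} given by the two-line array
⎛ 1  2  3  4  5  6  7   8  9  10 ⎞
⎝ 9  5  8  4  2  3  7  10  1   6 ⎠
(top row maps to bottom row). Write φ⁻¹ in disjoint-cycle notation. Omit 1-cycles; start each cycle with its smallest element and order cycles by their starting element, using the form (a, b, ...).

First write φ in disjoint cycles: (1, 9)(2, 5)(3, 8, 10, 6).
The inverse reverses every cycle; in canonical form, φ⁻¹ = (1, 9)(2, 5)(3, 6, 10, 8).

(1, 9)(2, 5)(3, 6, 10, 8)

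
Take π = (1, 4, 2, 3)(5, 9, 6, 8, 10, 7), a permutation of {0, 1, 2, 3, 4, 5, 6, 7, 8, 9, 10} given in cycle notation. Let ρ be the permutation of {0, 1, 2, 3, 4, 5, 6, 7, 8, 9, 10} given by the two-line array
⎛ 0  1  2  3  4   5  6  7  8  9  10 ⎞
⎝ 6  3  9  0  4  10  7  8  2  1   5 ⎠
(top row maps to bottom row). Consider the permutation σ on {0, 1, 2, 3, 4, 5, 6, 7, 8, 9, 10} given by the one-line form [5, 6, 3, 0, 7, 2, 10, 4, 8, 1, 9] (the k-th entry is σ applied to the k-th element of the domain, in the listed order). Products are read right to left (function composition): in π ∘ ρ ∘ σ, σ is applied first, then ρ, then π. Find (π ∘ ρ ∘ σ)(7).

(π ∘ ρ ∘ σ)(7) = π(ρ(σ(7))). σ(7) = 4, then ρ(4) = 4, then π(4) = 2, so the result is 2.

2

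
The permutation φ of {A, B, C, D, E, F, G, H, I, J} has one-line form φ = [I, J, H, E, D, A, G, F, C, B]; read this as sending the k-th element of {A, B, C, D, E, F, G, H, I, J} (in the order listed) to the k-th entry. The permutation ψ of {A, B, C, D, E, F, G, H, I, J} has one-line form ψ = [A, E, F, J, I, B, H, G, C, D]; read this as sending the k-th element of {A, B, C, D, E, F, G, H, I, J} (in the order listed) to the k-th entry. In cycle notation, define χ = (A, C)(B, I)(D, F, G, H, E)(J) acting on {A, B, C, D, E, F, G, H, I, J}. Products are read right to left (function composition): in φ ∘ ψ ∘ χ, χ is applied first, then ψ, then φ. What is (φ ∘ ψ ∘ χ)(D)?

Chase D: χ(D) = F; ψ(F) = B; φ(B) = J. Hence (φ ∘ ψ ∘ χ)(D) = J.

J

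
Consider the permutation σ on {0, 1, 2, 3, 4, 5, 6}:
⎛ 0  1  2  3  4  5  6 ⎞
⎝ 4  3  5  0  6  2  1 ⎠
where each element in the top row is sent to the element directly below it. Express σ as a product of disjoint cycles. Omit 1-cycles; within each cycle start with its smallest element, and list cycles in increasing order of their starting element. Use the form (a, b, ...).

(0, 4, 6, 1, 3)(2, 5)

From 0: 0 → 4 → 6 → 1 → 3 → 0, closing the cycle (0, 4, 6, 1, 3).
Repeating from the next unused element and collecting all non-trivial cycles gives (0, 4, 6, 1, 3)(2, 5).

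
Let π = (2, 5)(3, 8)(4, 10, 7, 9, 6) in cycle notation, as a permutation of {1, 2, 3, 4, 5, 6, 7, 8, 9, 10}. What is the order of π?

The cycle type of π is (5, 2, 2, 1).
Since disjoint cycles commute, ord(π) = lcm(5, 2, 2) = 10.

10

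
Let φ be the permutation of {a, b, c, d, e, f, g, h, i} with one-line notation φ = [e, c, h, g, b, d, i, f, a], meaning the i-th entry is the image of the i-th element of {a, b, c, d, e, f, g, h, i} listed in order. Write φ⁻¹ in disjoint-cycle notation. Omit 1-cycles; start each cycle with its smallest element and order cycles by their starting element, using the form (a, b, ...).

The cycle decomposition of φ is (a, e, b, c, h, f, d, g, i).
Reversing each cycle (and rotating so the smallest element leads) gives φ⁻¹ = (a, i, g, d, f, h, c, b, e).

(a, i, g, d, f, h, c, b, e)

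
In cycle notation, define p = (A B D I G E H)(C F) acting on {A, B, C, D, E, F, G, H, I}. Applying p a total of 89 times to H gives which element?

H lies in the 7-cycle (A B D I G E H).
Since the cycle has length 7, p^89 acts on it the same as p^5 (89 mod 7 = 5).
Advancing 5 steps from H: H → A → B → D → I → G.

G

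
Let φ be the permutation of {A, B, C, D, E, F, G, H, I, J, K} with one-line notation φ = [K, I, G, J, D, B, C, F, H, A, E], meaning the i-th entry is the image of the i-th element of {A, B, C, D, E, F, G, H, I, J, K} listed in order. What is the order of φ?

20

The disjoint-cycle form of φ has cycle lengths 5, 4, 2.
Since disjoint cycles commute, ord(φ) = lcm(5, 4, 2) = 20.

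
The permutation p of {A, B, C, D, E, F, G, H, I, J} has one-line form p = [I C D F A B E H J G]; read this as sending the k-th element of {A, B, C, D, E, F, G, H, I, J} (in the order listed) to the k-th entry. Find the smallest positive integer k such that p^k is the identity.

20

Writing p as disjoint cycles, the cycle lengths are 5, 4, 1.
The order is lcm(5, 4) = 20.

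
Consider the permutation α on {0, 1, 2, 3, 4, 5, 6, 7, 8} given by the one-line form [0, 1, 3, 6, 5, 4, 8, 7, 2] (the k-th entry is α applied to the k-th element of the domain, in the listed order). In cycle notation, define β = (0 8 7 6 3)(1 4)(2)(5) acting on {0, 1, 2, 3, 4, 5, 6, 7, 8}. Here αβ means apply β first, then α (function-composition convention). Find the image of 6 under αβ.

6

First apply β: β(6) = 3, then α(3) = 6. Thus (αβ)(6) = 6.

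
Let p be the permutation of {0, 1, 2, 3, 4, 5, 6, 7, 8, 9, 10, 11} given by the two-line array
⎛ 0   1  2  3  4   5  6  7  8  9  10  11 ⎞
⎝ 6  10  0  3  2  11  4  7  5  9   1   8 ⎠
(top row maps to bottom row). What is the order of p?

12

The disjoint-cycle form of p has cycle lengths 4, 3, 2, 1, 1, 1.
The order of p is the least common multiple of its cycle lengths: lcm(4, 3, 2) = 12.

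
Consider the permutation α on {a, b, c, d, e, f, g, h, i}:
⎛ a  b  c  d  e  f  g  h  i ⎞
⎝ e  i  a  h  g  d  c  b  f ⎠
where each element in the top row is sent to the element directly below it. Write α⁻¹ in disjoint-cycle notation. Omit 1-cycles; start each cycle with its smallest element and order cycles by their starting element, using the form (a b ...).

First write α in disjoint cycles: (a e g c)(b i f d h).
Reversing each cycle (and rotating so the smallest element leads) gives α⁻¹ = (a c g e)(b h d f i).

(a c g e)(b h d f i)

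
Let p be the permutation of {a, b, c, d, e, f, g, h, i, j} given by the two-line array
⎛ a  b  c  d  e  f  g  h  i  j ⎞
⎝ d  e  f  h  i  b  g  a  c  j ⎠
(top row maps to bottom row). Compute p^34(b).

f

Tracing b → e → … returns to b after 5 steps, so b lies in a 5-cycle (b e i c f).
Since the cycle has length 5, p^34 acts on it the same as p^4 (34 mod 5 = 4).
Advancing 4 steps from b: b → e → i → c → f.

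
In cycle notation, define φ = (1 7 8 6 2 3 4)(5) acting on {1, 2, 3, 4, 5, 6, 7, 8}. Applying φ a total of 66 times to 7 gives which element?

2

7 lies in the 7-cycle (1 7 8 6 2 3 4).
Since the cycle has length 7, φ^66 acts on it the same as φ^3 (66 mod 7 = 3).
Advancing 3 steps from 7: 7 → 8 → 6 → 2.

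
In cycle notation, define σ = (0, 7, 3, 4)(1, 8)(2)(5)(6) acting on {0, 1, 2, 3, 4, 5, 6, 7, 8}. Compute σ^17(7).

3

7 lies in the 4-cycle (0, 7, 3, 4).
Since the cycle has length 4, σ^17 acts on it the same as σ^1 (17 mod 4 = 1).
Advancing 1 step from 7: 7 → 3.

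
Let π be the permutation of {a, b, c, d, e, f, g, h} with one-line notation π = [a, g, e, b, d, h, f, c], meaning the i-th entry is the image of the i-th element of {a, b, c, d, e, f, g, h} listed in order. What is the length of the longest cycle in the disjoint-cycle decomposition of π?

Decomposing into disjoint cycles gives (b, g, f, h, c, e, d); the longest has length 7.

7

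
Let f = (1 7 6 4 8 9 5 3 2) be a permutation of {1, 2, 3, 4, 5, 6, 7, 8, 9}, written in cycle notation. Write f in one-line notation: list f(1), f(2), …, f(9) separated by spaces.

7 1 2 8 3 4 6 9 5

Image by image: 1↦7, 2↦1, 3↦2, 4↦8, 5↦3, 6↦4, 7↦6, 8↦9, 9↦5.
Listing these in domain order gives 7 1 2 8 3 4 6 9 5.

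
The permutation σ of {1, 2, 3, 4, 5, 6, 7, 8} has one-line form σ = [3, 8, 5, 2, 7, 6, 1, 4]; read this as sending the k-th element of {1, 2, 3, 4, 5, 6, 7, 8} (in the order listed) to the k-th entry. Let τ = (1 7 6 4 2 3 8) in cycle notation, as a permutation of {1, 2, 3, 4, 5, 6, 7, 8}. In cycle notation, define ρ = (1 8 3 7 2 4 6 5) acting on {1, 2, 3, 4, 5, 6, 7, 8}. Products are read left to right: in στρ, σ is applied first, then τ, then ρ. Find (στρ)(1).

3

(στρ)(1) = ρ(τ(σ(1))). σ(1) = 3, then τ(3) = 8, then ρ(8) = 3, so the result is 3.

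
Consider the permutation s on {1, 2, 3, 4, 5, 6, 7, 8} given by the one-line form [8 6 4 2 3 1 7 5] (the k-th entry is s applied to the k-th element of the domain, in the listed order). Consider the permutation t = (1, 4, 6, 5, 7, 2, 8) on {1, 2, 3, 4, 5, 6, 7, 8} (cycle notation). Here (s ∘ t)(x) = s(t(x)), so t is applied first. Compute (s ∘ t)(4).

1

(s ∘ t)(4) = s(t(4)). t(4) = 6, then s(6) = 1. So (s ∘ t)(4) = 1.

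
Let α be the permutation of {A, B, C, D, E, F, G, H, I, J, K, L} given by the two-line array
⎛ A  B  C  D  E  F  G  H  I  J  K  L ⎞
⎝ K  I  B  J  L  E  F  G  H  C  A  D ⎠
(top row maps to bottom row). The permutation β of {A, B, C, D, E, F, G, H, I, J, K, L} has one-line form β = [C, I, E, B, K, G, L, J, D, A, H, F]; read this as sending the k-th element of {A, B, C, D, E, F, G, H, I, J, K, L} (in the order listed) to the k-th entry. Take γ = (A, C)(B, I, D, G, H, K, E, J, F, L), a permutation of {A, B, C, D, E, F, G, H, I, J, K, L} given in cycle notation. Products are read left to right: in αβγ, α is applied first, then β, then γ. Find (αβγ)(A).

K

Chase A: α(A) = K; β(K) = H; γ(H) = K. Hence (αβγ)(A) = K.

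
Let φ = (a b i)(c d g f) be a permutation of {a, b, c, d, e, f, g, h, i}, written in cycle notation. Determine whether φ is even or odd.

The cycle lengths are 4, 3, 1, 1.
A cycle of length ℓ contributes ℓ−1 transpositions, so φ is a product of 3 + 2 = 5 transpositions — odd.

odd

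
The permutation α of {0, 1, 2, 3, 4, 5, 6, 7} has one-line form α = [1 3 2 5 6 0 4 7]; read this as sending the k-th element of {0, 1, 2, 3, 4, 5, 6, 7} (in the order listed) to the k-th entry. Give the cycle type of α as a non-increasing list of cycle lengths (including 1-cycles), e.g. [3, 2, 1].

The disjoint cycles are (0, 1, 3, 5)(2)(4, 6)(7), with lengths 4, 2, 1, 1 in non-increasing order.

[4, 2, 1, 1]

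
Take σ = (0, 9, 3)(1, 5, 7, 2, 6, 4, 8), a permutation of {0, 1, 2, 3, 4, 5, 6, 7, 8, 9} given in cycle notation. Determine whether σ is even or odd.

even

The cycle lengths are 7, 3.
A cycle of length ℓ contributes ℓ−1 transpositions, so σ is a product of 6 + 2 = 8 transpositions — even.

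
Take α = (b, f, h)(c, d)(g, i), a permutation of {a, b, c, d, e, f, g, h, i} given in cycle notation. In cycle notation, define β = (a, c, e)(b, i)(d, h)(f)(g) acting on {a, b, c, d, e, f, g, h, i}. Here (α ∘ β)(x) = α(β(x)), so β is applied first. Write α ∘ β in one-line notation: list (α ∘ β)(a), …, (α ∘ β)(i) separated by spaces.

(α ∘ β)(x) = α(β(x)). Computing each image: α(β(a)) = α(c) = d, α(β(b)) = α(i) = g, α(β(c)) = α(e) = e, α(β(d)) = α(h) = b, α(β(e)) = α(a) = a, α(β(f)) = α(f) = h, α(β(g)) = α(g) = i, α(β(h)) = α(d) = c, α(β(i)) = α(b) = f.
Hence α ∘ β = [d g e b a h i c f].

d g e b a h i c f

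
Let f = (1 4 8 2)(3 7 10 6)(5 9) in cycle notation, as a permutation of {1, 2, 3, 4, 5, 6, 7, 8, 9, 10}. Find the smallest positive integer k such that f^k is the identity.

4

The cycle type of f is (4, 4, 2).
Since disjoint cycles commute, ord(f) = lcm(4, 4, 2) = 4.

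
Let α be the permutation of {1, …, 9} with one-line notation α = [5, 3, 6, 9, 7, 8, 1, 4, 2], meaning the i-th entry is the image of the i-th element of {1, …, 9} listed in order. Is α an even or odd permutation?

odd

In disjoint-cycle form the cycle lengths are 6, 3.
A cycle of length ℓ contributes ℓ−1 transpositions, so α is a product of 5 + 2 = 7 transpositions — odd.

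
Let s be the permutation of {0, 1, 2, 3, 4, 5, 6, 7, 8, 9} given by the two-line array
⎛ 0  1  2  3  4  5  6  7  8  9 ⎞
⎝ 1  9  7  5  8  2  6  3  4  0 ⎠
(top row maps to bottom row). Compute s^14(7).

Tracing 7 → 3 → … returns to 7 after 4 steps, so 7 lies in a 4-cycle (2, 7, 3, 5).
Powers repeat with period 4 on this cycle, and 14 mod 4 = 2, so s^14(7) = s^2(7).
Stepping 2 places around the cycle: 7 → 3 → 5.

5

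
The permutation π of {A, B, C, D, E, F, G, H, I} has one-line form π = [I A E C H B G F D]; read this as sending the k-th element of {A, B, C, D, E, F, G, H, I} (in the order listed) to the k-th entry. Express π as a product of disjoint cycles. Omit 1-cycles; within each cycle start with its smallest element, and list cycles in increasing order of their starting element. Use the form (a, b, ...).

(A, I, D, C, E, H, F, B)

From A: A → I → D → C → E → H → F → B → A, closing the cycle (A, I, D, C, E, H, F, B).
Repeating from the next unused element and collecting all non-trivial cycles gives (A, I, D, C, E, H, F, B).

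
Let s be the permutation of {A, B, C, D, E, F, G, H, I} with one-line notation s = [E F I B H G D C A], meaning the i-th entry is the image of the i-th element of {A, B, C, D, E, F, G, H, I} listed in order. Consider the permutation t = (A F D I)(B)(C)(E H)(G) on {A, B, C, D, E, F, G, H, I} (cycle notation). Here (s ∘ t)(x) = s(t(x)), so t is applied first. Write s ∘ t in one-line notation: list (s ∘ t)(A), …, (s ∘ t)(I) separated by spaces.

G F I A C B D H E

Chase each element through t then s: A → F → G; B → B → F; C → C → I; D → I → A; E → H → C; F → D → B; G → G → D; H → E → H; I → A → E.
Collecting the images, s ∘ t = [G F I A C B D H E].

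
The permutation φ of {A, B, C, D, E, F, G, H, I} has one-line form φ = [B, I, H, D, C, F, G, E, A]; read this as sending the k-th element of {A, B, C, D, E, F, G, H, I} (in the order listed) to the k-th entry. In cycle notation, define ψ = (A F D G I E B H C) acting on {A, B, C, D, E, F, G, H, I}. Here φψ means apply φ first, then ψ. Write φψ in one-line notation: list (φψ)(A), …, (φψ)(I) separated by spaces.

(φψ)(x) = ψ(φ(x)). Computing each image: ψ(φ(A)) = ψ(B) = H, ψ(φ(B)) = ψ(I) = E, ψ(φ(C)) = ψ(H) = C, ψ(φ(D)) = ψ(D) = G, ψ(φ(E)) = ψ(C) = A, ψ(φ(F)) = ψ(F) = D, ψ(φ(G)) = ψ(G) = I, ψ(φ(H)) = ψ(E) = B, ψ(φ(I)) = ψ(A) = F.
Hence φψ = [H E C G A D I B F].

H E C G A D I B F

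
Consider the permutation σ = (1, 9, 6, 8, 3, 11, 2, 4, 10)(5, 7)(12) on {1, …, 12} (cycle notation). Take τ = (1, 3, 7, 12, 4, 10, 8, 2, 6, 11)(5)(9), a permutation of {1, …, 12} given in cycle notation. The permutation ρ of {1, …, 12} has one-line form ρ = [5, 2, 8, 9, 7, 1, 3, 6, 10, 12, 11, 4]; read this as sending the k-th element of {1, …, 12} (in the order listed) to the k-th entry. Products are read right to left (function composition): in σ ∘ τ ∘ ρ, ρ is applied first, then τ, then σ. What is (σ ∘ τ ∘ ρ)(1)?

(σ ∘ τ ∘ ρ)(1) = σ(τ(ρ(1))). ρ(1) = 5, then τ(5) = 5, then σ(5) = 7, so the result is 7.

7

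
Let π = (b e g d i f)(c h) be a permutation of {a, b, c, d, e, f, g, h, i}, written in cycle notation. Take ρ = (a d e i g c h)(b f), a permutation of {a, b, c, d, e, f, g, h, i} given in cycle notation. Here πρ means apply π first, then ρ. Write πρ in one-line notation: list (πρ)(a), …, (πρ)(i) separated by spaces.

d i a g c f e h b

(πρ)(x) = ρ(π(x)). Computing each image: ρ(π(a)) = ρ(a) = d, ρ(π(b)) = ρ(e) = i, ρ(π(c)) = ρ(h) = a, ρ(π(d)) = ρ(i) = g, ρ(π(e)) = ρ(g) = c, ρ(π(f)) = ρ(b) = f, ρ(π(g)) = ρ(d) = e, ρ(π(h)) = ρ(c) = h, ρ(π(i)) = ρ(f) = b.
Hence πρ = [d i a g c f e h b].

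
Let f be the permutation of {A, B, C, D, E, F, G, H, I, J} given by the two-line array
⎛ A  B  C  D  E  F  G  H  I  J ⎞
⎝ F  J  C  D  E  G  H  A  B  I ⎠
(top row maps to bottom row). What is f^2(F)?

Tracing F → G → … returns to F after 4 steps, so F lies in a 4-cycle (A F G H).
Advancing 2 steps from F: F → G → H.

H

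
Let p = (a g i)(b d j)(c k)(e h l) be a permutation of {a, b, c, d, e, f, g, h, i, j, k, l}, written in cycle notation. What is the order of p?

6

The cycle type of p is (3, 3, 3, 2, 1).
The order is lcm(3, 3, 3, 2) = 6.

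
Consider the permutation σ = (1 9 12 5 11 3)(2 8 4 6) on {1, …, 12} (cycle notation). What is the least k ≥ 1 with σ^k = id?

The cycle type of σ is (6, 4, 1, 1).
The order is lcm(6, 4) = 12.

12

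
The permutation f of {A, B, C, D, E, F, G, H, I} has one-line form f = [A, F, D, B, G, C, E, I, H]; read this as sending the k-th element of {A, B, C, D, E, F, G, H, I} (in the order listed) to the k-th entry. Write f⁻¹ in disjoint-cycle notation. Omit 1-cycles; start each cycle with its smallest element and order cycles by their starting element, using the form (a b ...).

(B D C F)(E G)(H I)

First write f in disjoint cycles: (B F C D)(E G)(H I).
Reversing each cycle (and rotating so the smallest element leads) gives f⁻¹ = (B D C F)(E G)(H I).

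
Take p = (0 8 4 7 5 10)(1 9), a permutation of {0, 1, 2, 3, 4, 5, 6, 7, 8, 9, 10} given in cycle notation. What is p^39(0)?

7

0 lies in the 6-cycle (0 8 4 7 5 10).
On a 6-cycle, p^6 is the identity, so p^39 = p^3 there (39 ≡ 3 mod 6).
Stepping 3 places around the cycle: 0 → 8 → 4 → 7.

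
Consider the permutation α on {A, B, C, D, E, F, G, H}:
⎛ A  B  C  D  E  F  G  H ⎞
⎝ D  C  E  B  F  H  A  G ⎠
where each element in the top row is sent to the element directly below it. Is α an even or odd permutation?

In disjoint-cycle form the cycle lengths are 8.
A cycle of length ℓ contributes ℓ−1 transpositions, so α is a product of 7 transpositions — odd.

odd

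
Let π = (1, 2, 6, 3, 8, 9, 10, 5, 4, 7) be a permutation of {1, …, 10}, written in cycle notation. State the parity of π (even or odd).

The cycle lengths are 10.
A cycle of length ℓ contributes ℓ−1 transpositions, so π is a product of 9 transpositions — odd.

odd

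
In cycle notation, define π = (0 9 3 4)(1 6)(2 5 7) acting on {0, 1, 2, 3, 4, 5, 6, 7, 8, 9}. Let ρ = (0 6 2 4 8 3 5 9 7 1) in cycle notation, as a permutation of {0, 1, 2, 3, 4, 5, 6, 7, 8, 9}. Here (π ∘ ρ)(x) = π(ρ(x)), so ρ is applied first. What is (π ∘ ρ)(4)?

8

First apply ρ: ρ(4) = 8, then π(8) = 8. Thus (π ∘ ρ)(4) = 8.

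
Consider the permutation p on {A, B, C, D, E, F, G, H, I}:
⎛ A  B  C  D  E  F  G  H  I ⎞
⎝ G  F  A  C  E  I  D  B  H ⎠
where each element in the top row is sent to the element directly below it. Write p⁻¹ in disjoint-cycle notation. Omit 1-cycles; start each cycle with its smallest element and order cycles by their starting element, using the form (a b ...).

First write p in disjoint cycles: (A G D C)(B F I H).
The inverse reverses every cycle; in canonical form, p⁻¹ = (A C D G)(B H I F).

(A C D G)(B H I F)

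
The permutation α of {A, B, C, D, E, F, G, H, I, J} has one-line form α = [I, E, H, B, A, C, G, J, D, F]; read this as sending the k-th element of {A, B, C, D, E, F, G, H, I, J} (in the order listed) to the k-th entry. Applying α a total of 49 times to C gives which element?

Tracing C → H → … returns to C after 4 steps, so C lies in a 4-cycle (C H J F).
On a 4-cycle, α^4 is the identity, so α^49 = α^1 there (49 ≡ 1 mod 4).
Stepping 1 place around the cycle: C → H.

H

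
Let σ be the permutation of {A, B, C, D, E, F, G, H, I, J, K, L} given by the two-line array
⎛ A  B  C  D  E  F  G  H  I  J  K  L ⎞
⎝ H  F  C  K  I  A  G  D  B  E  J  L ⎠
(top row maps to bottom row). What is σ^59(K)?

F

Tracing K → J → … returns to K after 9 steps, so K lies in a 9-cycle (A, H, D, K, J, E, I, B, F).
Since the cycle has length 9, σ^59 acts on it the same as σ^5 (59 mod 9 = 5).
Advancing 5 steps from K: K → J → E → I → B → F.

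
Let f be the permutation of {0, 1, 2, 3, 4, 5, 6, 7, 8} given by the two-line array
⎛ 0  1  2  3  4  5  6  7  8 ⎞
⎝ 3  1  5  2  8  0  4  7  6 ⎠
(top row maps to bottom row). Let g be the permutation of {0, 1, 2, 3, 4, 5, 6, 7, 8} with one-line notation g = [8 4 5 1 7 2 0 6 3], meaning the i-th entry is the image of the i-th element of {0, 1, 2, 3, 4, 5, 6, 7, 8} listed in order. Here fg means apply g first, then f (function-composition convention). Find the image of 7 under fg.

4

g(7) = 6, then f(6) = 4; composing gives (fg)(7) = 4.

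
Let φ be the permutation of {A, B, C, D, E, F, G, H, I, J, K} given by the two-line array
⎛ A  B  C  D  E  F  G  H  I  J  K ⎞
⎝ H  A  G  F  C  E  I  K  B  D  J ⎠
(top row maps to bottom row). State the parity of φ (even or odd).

even

In disjoint-cycle form the cycle lengths are 11.
A cycle is odd iff its length is even; φ has 0 even-length cycles, so sgn(φ) = (−1)^0 and φ is even.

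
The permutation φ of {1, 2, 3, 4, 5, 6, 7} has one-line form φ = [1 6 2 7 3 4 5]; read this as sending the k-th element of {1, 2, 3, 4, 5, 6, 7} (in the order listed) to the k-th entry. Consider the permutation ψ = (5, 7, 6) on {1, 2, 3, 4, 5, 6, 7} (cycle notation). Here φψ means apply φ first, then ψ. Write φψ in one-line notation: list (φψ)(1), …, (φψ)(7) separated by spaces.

Chase each element through φ then ψ: 1 → 1 → 1; 2 → 6 → 5; 3 → 2 → 2; 4 → 7 → 6; 5 → 3 → 3; 6 → 4 → 4; 7 → 5 → 7.
So φψ in one-line form is 1 5 2 6 3 4 7.

1 5 2 6 3 4 7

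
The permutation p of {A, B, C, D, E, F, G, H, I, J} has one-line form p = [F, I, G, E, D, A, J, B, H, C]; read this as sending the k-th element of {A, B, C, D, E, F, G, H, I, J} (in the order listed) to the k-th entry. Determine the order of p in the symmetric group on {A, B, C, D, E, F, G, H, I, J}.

6

Decomposing into disjoint cycles gives cycle lengths 3, 3, 2, 2.
Since disjoint cycles commute, ord(p) = lcm(3, 3, 2, 2) = 6.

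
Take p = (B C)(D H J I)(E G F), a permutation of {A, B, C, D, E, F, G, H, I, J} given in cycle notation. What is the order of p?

The disjoint cycles have lengths 4, 3, 2, 1.
Since disjoint cycles commute, ord(p) = lcm(4, 3, 2) = 12.

12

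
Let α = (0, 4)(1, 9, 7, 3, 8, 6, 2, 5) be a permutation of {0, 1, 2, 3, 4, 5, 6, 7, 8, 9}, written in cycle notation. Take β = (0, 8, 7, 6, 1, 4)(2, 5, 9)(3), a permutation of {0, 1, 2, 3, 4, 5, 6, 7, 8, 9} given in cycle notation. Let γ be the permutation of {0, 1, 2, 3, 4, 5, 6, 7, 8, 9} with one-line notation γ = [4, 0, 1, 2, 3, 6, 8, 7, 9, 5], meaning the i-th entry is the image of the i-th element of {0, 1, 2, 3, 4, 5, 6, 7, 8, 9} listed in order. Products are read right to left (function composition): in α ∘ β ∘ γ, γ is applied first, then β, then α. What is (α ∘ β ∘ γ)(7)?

Chase 7: γ(7) = 7; β(7) = 6; α(6) = 2. Hence (α ∘ β ∘ γ)(7) = 2.

2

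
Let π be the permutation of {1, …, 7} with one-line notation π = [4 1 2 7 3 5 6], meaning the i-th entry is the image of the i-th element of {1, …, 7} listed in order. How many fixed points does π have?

No element satisfies π(x) = x, so there are 0 fixed points.

0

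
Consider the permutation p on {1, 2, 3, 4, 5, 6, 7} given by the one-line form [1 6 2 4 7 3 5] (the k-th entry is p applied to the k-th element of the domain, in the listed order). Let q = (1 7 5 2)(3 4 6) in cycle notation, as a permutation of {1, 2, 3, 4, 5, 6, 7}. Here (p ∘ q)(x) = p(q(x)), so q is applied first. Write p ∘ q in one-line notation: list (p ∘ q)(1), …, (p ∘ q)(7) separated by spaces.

(p ∘ q)(x) = p(q(x)). Computing each image: p(q(1)) = p(7) = 5, p(q(2)) = p(1) = 1, p(q(3)) = p(4) = 4, p(q(4)) = p(6) = 3, p(q(5)) = p(2) = 6, p(q(6)) = p(3) = 2, p(q(7)) = p(5) = 7.
Hence p ∘ q = [5 1 4 3 6 2 7].

5 1 4 3 6 2 7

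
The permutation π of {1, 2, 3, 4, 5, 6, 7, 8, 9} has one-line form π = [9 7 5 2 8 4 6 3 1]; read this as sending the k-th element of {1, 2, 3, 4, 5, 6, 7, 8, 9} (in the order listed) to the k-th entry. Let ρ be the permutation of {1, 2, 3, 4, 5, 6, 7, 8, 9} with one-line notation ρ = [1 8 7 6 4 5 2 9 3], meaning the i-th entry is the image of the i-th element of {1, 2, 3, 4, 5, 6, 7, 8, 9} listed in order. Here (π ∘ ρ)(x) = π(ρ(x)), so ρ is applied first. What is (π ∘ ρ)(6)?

8

(π ∘ ρ)(6) = π(ρ(6)). ρ(6) = 5, then π(5) = 8. So (π ∘ ρ)(6) = 8.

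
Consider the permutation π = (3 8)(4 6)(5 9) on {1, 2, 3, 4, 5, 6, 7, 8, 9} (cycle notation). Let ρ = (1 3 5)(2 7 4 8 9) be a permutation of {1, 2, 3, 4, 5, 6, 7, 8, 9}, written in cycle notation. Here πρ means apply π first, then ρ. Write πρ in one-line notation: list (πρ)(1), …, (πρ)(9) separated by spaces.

Chase each element through π then ρ: 1 → 1 → 3; 2 → 2 → 7; 3 → 8 → 9; 4 → 6 → 6; 5 → 9 → 2; 6 → 4 → 8; 7 → 7 → 4; 8 → 3 → 5; 9 → 5 → 1.
So πρ in one-line form is 3 7 9 6 2 8 4 5 1.

3 7 9 6 2 8 4 5 1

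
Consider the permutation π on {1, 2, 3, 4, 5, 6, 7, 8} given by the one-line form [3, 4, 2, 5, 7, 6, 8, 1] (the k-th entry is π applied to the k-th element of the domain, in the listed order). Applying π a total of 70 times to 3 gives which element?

3

Tracing 3 → 2 → … returns to 3 after 7 steps, so 3 lies in a 7-cycle (1, 3, 2, 4, 5, 7, 8).
On a 7-cycle, π^7 is the identity, so π^70 = π^0 there (70 ≡ 0 mod 7).
So π^70(3) = 3.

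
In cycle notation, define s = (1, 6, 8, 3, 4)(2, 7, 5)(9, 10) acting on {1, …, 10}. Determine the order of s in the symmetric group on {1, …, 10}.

The disjoint cycles have lengths 5, 3, 2.
The order of s is the least common multiple of its cycle lengths: lcm(5, 3, 2) = 30.

30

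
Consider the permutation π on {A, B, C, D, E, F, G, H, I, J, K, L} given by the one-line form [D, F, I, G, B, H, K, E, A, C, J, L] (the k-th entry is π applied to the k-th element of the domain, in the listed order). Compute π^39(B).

E

Tracing B → F → … returns to B after 4 steps, so B lies in a 4-cycle (B, F, H, E).
Since the cycle has length 4, π^39 acts on it the same as π^3 (39 mod 4 = 3).
Advancing 3 steps from B: B → F → H → E.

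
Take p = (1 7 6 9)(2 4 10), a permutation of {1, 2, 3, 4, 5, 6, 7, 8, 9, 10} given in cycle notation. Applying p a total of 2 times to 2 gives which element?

10

2 lies in the 3-cycle (2 4 10).
Stepping 2 places around the cycle: 2 → 4 → 10.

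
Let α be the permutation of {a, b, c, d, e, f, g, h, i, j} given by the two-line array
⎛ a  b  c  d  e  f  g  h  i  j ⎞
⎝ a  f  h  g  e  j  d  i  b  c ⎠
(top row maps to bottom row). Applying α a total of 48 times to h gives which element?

Tracing h → i → … returns to h after 6 steps, so h lies in a 6-cycle (b, f, j, c, h, i).
Since the cycle has length 6, α^48 acts on it the same as α^0 (48 mod 6 = 0).
So α^48(h) = h.

h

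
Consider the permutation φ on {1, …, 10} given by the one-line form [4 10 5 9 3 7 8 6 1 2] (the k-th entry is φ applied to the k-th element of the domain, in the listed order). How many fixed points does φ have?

0

No element satisfies φ(x) = x, so there are 0 fixed points.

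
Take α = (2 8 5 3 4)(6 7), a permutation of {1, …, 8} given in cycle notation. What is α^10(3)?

3

3 lies in the 5-cycle (2 8 5 3 4).
Since the cycle has length 5, α^10 acts on it the same as α^0 (10 mod 5 = 0).
So α^10(3) = 3.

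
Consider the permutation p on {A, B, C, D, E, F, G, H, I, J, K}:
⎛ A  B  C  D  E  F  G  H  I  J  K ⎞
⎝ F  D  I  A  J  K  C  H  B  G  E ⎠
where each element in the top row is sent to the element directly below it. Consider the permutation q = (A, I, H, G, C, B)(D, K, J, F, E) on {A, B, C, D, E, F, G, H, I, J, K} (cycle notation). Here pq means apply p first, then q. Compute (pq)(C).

(pq)(C) = q(p(C)). p(C) = I, then q(I) = H. So (pq)(C) = H.

H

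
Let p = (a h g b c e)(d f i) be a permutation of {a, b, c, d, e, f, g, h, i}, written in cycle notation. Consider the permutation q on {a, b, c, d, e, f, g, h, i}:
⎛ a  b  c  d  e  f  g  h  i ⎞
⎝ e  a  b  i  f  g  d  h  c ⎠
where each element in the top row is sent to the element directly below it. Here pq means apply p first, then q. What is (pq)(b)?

b

(pq)(b) = q(p(b)). p(b) = c, then q(c) = b. So (pq)(b) = b.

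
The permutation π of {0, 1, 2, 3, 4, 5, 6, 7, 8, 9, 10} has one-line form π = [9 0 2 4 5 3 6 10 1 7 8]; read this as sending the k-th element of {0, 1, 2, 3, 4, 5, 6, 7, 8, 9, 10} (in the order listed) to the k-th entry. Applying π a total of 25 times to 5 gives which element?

Tracing 5 → 3 → … returns to 5 after 3 steps, so 5 lies in a 3-cycle (3, 4, 5).
Since the cycle has length 3, π^25 acts on it the same as π^1 (25 mod 3 = 1).
Advancing 1 step from 5: 5 → 3.

3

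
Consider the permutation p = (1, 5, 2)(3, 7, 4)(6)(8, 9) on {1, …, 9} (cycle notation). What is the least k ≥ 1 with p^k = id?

6

The cycle type of p is (3, 3, 2, 1).
The order is lcm(3, 3, 2) = 6.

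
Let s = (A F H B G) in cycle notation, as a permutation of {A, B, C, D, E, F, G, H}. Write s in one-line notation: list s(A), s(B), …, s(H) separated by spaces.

F G C D E H A B

Image by image: A↦F, B↦G, C↦C, D↦D, E↦E, F↦H, G↦A, H↦B.
Listing these in domain order gives F G C D E H A B.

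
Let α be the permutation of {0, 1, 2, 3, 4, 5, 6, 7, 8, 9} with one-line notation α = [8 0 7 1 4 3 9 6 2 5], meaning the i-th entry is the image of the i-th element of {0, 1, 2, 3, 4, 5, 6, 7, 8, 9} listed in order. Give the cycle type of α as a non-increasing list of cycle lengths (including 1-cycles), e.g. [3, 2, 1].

The disjoint cycles are (0 8 2 7 6 9 5 3 1)(4), with lengths 9, 1 in non-increasing order.

[9, 1]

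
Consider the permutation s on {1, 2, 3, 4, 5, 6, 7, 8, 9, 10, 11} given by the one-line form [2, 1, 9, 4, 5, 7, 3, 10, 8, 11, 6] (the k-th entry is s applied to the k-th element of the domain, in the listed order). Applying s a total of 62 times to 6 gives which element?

11

Tracing 6 → 7 → … returns to 6 after 7 steps, so 6 lies in a 7-cycle (3 9 8 10 11 6 7).
On a 7-cycle, s^7 is the identity, so s^62 = s^6 there (62 ≡ 6 mod 7).
Stepping 6 places around the cycle: 6 → 7 → 3 → 9 → 8 → 10 → 11.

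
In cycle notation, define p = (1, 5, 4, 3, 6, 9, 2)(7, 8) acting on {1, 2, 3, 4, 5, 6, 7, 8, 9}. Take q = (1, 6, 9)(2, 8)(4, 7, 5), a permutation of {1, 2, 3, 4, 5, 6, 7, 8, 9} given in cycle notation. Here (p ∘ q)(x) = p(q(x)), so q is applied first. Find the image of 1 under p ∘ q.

(p ∘ q)(1) = p(q(1)). q(1) = 6, then p(6) = 9. So (p ∘ q)(1) = 9.

9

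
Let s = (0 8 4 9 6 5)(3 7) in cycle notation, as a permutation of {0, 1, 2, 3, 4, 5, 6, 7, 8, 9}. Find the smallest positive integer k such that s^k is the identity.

The cycle type of s is (6, 2, 1, 1).
The order of s is the least common multiple of its cycle lengths: lcm(6, 2) = 6.

6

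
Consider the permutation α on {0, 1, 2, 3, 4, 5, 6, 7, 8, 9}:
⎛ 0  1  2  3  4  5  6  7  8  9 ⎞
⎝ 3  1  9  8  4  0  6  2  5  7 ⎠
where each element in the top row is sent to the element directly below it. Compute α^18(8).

Tracing 8 → 5 → … returns to 8 after 4 steps, so 8 lies in a 4-cycle (0 3 8 5).
Since the cycle has length 4, α^18 acts on it the same as α^2 (18 mod 4 = 2).
Advancing 2 steps from 8: 8 → 5 → 0.

0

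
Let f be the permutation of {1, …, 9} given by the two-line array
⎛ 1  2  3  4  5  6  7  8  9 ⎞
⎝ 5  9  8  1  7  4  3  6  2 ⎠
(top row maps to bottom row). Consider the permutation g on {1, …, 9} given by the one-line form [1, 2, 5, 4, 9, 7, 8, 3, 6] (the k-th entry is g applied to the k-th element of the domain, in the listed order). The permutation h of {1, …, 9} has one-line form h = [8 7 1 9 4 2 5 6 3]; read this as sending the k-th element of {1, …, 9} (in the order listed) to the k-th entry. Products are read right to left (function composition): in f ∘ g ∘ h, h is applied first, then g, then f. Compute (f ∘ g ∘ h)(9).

7

(f ∘ g ∘ h)(9) = f(g(h(9))). h(9) = 3, then g(3) = 5, then f(5) = 7, so the result is 7.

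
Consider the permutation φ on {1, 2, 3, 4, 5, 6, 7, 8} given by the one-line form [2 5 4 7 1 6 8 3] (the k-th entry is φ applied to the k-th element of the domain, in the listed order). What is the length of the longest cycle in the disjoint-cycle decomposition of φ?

4

Decomposing into disjoint cycles gives (1, 2, 5)(3, 4, 7, 8); the longest has length 4.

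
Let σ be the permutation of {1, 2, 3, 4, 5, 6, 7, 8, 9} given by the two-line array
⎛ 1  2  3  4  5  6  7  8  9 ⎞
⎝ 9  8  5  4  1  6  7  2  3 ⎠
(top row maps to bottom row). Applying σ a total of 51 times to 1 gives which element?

5

Tracing 1 → 9 → … returns to 1 after 4 steps, so 1 lies in a 4-cycle (1, 9, 3, 5).
On a 4-cycle, σ^4 is the identity, so σ^51 = σ^3 there (51 ≡ 3 mod 4).
Stepping 3 places around the cycle: 1 → 9 → 3 → 5.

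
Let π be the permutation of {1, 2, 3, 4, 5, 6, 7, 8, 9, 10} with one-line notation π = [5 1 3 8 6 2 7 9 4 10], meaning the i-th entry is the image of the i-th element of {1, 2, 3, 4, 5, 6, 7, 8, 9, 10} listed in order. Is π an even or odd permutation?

odd

In disjoint-cycle form the cycle lengths are 4, 3, 1, 1, 1.
A cycle of length ℓ contributes ℓ−1 transpositions, so π is a product of 3 + 2 = 5 transpositions — odd.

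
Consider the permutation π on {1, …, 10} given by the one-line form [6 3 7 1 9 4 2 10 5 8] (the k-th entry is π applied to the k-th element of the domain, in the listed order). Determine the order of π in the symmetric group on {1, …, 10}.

The disjoint-cycle form of π has cycle lengths 3, 3, 2, 2.
The order of π is the least common multiple of its cycle lengths: lcm(3, 3, 2, 2) = 6.

6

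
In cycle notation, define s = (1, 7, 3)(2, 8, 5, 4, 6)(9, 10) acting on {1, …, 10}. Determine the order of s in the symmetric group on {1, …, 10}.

The disjoint cycles have lengths 5, 3, 2.
The order is lcm(5, 3, 2) = 30.

30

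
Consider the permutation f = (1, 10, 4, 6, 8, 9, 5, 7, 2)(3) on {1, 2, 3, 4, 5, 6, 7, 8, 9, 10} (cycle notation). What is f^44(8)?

6

8 lies in the 9-cycle (1, 10, 4, 6, 8, 9, 5, 7, 2).
On a 9-cycle, f^9 is the identity, so f^44 = f^8 there (44 ≡ 8 mod 9).
Advancing 8 steps from 8: 8 → 9 → 5 → 7 → 2 → 1 → 10 → 4 → 6.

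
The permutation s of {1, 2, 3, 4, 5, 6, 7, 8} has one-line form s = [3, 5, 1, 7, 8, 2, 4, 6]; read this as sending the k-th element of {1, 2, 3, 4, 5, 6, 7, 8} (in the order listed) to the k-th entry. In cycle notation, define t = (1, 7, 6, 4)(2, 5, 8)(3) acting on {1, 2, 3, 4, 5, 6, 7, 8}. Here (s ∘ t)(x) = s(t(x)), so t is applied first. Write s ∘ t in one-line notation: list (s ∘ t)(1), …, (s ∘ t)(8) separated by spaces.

4 8 1 3 6 7 2 5

Chase each element through t then s: 1 → 7 → 4; 2 → 5 → 8; 3 → 3 → 1; 4 → 1 → 3; 5 → 8 → 6; 6 → 4 → 7; 7 → 6 → 2; 8 → 2 → 5.
Collecting the images, s ∘ t = [4 8 1 3 6 7 2 5].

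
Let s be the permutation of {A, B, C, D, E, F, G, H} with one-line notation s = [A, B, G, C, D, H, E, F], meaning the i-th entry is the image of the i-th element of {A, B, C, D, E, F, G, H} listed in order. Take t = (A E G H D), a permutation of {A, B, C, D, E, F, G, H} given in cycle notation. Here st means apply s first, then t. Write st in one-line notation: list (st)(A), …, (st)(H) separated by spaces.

(st)(x) = t(s(x)). Computing each image: t(s(A)) = t(A) = E, t(s(B)) = t(B) = B, t(s(C)) = t(G) = H, t(s(D)) = t(C) = C, t(s(E)) = t(D) = A, t(s(F)) = t(H) = D, t(s(G)) = t(E) = G, t(s(H)) = t(F) = F.
Hence st = [E B H C A D G F].

E B H C A D G F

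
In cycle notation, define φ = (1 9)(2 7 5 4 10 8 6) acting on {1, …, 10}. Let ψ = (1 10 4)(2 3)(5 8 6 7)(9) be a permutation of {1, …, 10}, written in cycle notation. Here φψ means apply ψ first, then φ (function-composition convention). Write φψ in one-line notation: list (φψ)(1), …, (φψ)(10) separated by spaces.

8 3 7 9 6 5 4 2 1 10

(φψ)(x) = φ(ψ(x)). Computing each image: φ(ψ(1)) = φ(10) = 8, φ(ψ(2)) = φ(3) = 3, φ(ψ(3)) = φ(2) = 7, φ(ψ(4)) = φ(1) = 9, φ(ψ(5)) = φ(8) = 6, φ(ψ(6)) = φ(7) = 5, φ(ψ(7)) = φ(5) = 4, φ(ψ(8)) = φ(6) = 2, φ(ψ(9)) = φ(9) = 1, φ(ψ(10)) = φ(4) = 10.
Hence φψ = [8 3 7 9 6 5 4 2 1 10].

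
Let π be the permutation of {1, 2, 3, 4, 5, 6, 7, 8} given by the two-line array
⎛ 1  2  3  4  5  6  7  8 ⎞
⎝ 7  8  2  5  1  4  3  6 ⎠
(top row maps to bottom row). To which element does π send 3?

2

The entry below 3 in the array is 2, so π(3) = 2.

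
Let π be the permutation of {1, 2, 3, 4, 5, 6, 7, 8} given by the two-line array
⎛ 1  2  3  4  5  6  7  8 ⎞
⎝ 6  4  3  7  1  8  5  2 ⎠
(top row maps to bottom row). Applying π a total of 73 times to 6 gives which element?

4

Tracing 6 → 8 → … returns to 6 after 7 steps, so 6 lies in a 7-cycle (1 6 8 2 4 7 5).
Since the cycle has length 7, π^73 acts on it the same as π^3 (73 mod 7 = 3).
Advancing 3 steps from 6: 6 → 8 → 2 → 4.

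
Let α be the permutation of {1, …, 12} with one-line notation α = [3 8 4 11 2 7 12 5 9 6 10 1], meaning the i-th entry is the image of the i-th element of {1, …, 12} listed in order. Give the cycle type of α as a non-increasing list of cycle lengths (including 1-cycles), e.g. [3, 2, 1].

The disjoint cycles are (1 3 4 11 10 6 7 12)(2 8 5)(9), with lengths 8, 3, 1 in non-increasing order.

[8, 3, 1]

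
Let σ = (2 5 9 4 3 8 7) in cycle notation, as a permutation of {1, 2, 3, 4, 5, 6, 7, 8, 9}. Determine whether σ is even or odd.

The cycle lengths are 7, 1, 1.
A cycle of length ℓ contributes ℓ−1 transpositions, so σ is a product of 6 transpositions — even.

even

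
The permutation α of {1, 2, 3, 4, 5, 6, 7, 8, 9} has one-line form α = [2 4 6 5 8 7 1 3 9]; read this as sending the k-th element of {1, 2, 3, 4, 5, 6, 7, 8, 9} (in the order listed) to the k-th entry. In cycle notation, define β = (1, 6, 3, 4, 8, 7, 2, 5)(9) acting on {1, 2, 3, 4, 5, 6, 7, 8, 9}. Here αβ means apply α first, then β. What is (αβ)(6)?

α(6) = 7, then β(7) = 2; composing gives (αβ)(6) = 2.

2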